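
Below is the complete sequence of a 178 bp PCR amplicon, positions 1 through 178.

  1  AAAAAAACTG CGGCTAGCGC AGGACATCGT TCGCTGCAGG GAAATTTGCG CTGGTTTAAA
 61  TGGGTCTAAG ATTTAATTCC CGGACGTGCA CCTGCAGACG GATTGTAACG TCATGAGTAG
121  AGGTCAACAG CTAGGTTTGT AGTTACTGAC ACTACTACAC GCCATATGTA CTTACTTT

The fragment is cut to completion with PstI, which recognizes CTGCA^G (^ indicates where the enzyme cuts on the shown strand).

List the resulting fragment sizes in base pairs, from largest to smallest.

82, 58, 38 bp

PstI sites (CTGCAG) start at positions 34, 92.
PstI cuts after base 5 of each site (before the last base), so after positions 38, 96.
Linear molecule, 2 cuts → 3 fragments:
  1–38 → 38 bp
  39–96 → 58 bp
  97–178 → 82 bp
Sorted largest to smallest: 82, 58, 38 bp.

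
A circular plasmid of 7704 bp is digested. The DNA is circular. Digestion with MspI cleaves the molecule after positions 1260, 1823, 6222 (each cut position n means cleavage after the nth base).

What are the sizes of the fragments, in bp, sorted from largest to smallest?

4399, 2742, 563 bp

Circular molecule, 3 cuts → 3 fragments:
  1823 − 1260 = 563 bp
  6222 − 1823 = 4399 bp
  wrap: 7704 − 6222 + 1260 = 2742 bp
Sorted largest to smallest: 4399, 2742, 563 bp.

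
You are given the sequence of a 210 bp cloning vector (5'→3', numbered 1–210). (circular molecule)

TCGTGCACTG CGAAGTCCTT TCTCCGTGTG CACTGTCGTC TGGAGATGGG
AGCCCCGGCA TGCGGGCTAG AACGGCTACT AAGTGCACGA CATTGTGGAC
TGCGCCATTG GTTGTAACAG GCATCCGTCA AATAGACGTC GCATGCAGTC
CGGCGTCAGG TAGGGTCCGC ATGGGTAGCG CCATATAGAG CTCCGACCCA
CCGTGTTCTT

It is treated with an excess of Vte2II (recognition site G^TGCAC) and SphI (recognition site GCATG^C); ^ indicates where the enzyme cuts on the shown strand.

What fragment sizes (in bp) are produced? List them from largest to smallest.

68, 62, 34, 25, 21 bp

Vte2II sites (GTGCAC) start at positions 3, 28, 83.
Vte2II cuts after the first base of each site, so after positions 3, 28, 83.
SphI sites (GCATGC) start at positions 58, 141.
SphI cuts after base 5 of each site (before the last base), so after positions 62, 145.
Combined cut positions: 3, 28, 62, 83, 145.
Circular molecule, 5 cuts → 5 fragments:
  4–28 → 25 bp
  29–62 → 34 bp
  63–83 → 21 bp
  84–145 → 62 bp
  146–210 then 1–3 → 65 + 3 = 68 bp
Sorted largest to smallest: 68, 62, 34, 25, 21 bp.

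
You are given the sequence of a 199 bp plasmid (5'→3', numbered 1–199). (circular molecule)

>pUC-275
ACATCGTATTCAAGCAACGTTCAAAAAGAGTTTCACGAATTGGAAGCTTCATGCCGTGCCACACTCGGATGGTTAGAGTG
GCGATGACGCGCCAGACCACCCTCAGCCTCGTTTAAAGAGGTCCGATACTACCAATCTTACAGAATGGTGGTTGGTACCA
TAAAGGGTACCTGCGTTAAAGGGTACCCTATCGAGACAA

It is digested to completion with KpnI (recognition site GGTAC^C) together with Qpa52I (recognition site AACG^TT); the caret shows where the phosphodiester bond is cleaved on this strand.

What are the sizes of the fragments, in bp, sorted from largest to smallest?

KpnI sites (GGTACC) start at positions 154, 166, 182.
KpnI cuts after base 5 of each site (before the last base), so after positions 158, 170, 186.
The Qpa52I site (AACGTT) starts at position 16.
Qpa52I cuts after base 4 of each site, so after position 19.
Combined cut positions: 19, 158, 170, 186.
Circular molecule, 4 cuts → 4 fragments:
  20–158 → 139 bp
  159–170 → 12 bp
  171–186 → 16 bp
  187–199 then 1–19 → 13 + 19 = 32 bp
Sorted largest to smallest: 139, 32, 16, 12 bp.

139, 32, 16, 12 bp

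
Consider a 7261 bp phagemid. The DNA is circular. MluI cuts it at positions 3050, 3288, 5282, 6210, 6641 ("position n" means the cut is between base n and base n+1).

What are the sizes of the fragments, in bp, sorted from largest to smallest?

3670, 1994, 928, 431, 238 bp

Circular molecule, 5 cuts → 5 fragments:
  3288 − 3050 = 238 bp
  5282 − 3288 = 1994 bp
  6210 − 5282 = 928 bp
  6641 − 6210 = 431 bp
  wrap: 7261 − 6641 + 3050 = 3670 bp
Sorted largest to smallest: 3670, 1994, 928, 431, 238 bp.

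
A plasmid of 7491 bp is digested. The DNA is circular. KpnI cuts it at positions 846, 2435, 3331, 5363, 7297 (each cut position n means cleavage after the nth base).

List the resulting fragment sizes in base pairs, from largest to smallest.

Circular molecule, 5 cuts → 5 fragments:
  2435 − 846 = 1589 bp
  3331 − 2435 = 896 bp
  5363 − 3331 = 2032 bp
  7297 − 5363 = 1934 bp
  wrap: 7491 − 7297 + 846 = 1040 bp
Sorted largest to smallest: 2032, 1934, 1589, 1040, 896 bp.

2032, 1934, 1589, 1040, 896 bp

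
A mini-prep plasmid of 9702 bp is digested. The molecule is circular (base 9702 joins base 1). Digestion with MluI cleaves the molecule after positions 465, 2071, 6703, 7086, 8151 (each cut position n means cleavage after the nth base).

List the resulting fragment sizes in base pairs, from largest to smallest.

Circular molecule, 5 cuts → 5 fragments:
  2071 − 465 = 1606 bp
  6703 − 2071 = 4632 bp
  7086 − 6703 = 383 bp
  8151 − 7086 = 1065 bp
  wrap: 9702 − 8151 + 465 = 2016 bp
Sorted largest to smallest: 4632, 2016, 1606, 1065, 383 bp.

4632, 2016, 1606, 1065, 383 bp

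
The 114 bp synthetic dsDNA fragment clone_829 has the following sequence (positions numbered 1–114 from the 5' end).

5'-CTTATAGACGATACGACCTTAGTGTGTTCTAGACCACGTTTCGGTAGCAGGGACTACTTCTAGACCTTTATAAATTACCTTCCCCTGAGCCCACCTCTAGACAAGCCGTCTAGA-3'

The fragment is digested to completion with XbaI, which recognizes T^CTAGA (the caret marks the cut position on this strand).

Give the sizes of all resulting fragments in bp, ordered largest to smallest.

37, 31, 28, 13, 5 bp

XbaI sites (TCTAGA) start at positions 28, 59, 96, 109.
XbaI cuts after the first base of each site, so after positions 28, 59, 96, 109.
Linear molecule, 4 cuts → 5 fragments:
  1–28 → 28 bp
  29–59 → 31 bp
  60–96 → 37 bp
  97–109 → 13 bp
  110–114 → 5 bp
Sorted largest to smallest: 37, 31, 28, 13, 5 bp.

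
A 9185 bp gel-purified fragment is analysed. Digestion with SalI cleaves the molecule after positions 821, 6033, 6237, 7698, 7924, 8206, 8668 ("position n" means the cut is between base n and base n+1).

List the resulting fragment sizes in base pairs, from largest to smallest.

Linear molecule, 7 cuts → 8 fragments:
  821 − 0 = 821 bp
  6033 − 821 = 5212 bp
  6237 − 6033 = 204 bp
  7698 − 6237 = 1461 bp
  7924 − 7698 = 226 bp
  8206 − 7924 = 282 bp
  8668 − 8206 = 462 bp
  9185 − 8668 = 517 bp
Sorted largest to smallest: 5212, 1461, 821, 517, 462, 282, 226, 204 bp.

5212, 1461, 821, 517, 462, 282, 226, 204 bp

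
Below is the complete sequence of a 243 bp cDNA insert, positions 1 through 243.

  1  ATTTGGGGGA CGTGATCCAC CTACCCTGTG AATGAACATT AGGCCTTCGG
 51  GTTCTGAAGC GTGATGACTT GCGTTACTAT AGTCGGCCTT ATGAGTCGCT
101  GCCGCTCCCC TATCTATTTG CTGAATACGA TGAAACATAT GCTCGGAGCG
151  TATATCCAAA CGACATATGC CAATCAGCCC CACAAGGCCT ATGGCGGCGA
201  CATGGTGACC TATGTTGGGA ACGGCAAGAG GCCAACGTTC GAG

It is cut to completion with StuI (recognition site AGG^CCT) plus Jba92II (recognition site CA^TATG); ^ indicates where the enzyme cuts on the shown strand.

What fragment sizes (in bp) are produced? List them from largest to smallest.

StuI sites (AGGCCT) start at positions 41, 185.
StuI cuts after base 3 of each site, so after positions 43, 187.
Jba92II sites (CATATG) start at positions 136, 164.
Jba92II cuts after base 2 of each site, so after positions 137, 165.
Combined cut positions: 43, 137, 165, 187.
Linear molecule, 4 cuts → 5 fragments:
  1–43 → 43 bp
  44–137 → 94 bp
  138–165 → 28 bp
  166–187 → 22 bp
  188–243 → 56 bp
Sorted largest to smallest: 94, 56, 43, 28, 22 bp.

94, 56, 43, 28, 22 bp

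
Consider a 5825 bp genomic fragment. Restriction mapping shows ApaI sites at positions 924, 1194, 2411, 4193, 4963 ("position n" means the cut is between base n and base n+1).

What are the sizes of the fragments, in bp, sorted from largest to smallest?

1782, 1217, 924, 862, 770, 270 bp

Linear molecule, 5 cuts → 6 fragments:
  924 − 0 = 924 bp
  1194 − 924 = 270 bp
  2411 − 1194 = 1217 bp
  4193 − 2411 = 1782 bp
  4963 − 4193 = 770 bp
  5825 − 4963 = 862 bp
Sorted largest to smallest: 1782, 1217, 924, 862, 770, 270 bp.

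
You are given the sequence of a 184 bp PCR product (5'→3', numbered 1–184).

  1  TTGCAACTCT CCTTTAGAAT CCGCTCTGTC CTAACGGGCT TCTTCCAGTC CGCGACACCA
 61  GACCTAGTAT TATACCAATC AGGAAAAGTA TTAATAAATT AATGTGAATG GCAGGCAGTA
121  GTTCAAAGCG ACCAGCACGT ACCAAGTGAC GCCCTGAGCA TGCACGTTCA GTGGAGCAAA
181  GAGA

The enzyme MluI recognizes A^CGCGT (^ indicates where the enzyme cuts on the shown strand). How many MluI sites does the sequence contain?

No occurrence of ACGCGT is present in the sequence.
MluI does not cut: 0 sites.

0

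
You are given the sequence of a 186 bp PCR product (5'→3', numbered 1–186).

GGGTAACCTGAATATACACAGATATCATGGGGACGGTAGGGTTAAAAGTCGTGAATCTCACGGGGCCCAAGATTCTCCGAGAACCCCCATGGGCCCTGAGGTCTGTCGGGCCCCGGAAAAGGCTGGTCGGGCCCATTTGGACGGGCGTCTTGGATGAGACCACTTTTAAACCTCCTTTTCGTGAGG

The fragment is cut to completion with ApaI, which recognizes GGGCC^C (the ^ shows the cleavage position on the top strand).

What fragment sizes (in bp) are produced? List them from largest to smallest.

67, 53, 28, 21, 17 bp

ApaI sites (GGGCCC) start at positions 63, 91, 108, 129.
ApaI cuts after base 5 of each site (before the last base), so after positions 67, 95, 112, 133.
Linear molecule, 4 cuts → 5 fragments:
  1–67 → 67 bp
  68–95 → 28 bp
  96–112 → 17 bp
  113–133 → 21 bp
  134–186 → 53 bp
Sorted largest to smallest: 67, 53, 28, 21, 17 bp.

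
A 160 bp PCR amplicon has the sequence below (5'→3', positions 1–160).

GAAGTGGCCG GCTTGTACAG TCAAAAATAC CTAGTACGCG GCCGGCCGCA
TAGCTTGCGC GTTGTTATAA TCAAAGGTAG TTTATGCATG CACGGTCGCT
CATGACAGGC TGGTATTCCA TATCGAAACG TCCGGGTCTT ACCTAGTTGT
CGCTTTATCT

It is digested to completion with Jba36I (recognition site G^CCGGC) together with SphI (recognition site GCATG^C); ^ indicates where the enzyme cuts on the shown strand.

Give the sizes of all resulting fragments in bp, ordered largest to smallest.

70, 49, 34, 7 bp

Jba36I sites (GCCGGC) start at positions 7, 41.
Jba36I cuts after the first base of each site, so after positions 7, 41.
The SphI site (GCATGC) starts at position 86.
SphI cuts after base 5 of each site (before the last base), so after position 90.
Combined cut positions: 7, 41, 90.
Linear molecule, 3 cuts → 4 fragments:
  1–7 → 7 bp
  8–41 → 34 bp
  42–90 → 49 bp
  91–160 → 70 bp
Sorted largest to smallest: 70, 49, 34, 7 bp.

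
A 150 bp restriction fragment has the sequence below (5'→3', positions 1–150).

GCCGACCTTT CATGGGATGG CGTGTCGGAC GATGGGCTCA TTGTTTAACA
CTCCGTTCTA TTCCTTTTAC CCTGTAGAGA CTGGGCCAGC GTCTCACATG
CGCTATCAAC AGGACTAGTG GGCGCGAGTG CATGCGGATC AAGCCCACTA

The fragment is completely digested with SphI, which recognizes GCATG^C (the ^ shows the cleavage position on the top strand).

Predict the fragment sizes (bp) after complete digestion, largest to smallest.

The SphI site (GCATGC) starts at position 130.
SphI cuts after base 5 of each site (before the last base), so after position 134.
Linear molecule, 1 cut → 2 fragments:
  1–134 → 134 bp
  135–150 → 16 bp
Sorted largest to smallest: 134, 16 bp.

134, 16 bp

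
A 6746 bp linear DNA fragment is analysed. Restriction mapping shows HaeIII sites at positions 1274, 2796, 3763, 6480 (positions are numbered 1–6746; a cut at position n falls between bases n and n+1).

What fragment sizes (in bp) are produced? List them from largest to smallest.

2717, 1522, 1274, 967, 266 bp

Linear molecule, 4 cuts → 5 fragments:
  1274 − 0 = 1274 bp
  2796 − 1274 = 1522 bp
  3763 − 2796 = 967 bp
  6480 − 3763 = 2717 bp
  6746 − 6480 = 266 bp
Sorted largest to smallest: 2717, 1522, 1274, 967, 266 bp.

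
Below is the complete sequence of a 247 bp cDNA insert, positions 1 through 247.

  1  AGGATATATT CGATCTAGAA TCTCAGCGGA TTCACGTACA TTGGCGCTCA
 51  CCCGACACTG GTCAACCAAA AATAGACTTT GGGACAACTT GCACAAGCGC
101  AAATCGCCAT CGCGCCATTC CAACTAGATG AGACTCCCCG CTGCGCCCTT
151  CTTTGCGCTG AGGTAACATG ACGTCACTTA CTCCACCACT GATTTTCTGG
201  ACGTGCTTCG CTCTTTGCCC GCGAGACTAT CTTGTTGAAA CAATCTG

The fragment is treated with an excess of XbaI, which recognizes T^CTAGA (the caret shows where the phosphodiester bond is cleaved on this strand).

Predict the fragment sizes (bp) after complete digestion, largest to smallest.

233, 14 bp

The XbaI site (TCTAGA) starts at position 14.
XbaI cuts after the first base of each site, so after position 14.
Linear molecule, 1 cut → 2 fragments:
  1–14 → 14 bp
  15–247 → 233 bp
Sorted largest to smallest: 233, 14 bp.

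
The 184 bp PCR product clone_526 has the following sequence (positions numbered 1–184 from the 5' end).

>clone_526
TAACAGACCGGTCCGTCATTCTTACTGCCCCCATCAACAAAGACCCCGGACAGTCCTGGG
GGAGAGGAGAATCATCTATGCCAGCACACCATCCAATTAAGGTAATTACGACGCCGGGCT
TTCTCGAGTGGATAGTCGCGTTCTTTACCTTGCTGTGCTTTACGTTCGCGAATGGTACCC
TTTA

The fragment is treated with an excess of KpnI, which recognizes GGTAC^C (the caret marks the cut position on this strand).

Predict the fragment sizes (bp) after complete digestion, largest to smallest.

178, 6 bp

The KpnI site (GGTACC) starts at position 174.
KpnI cuts after base 5 of each site (before the last base), so after position 178.
Linear molecule, 1 cut → 2 fragments:
  1–178 → 178 bp
  179–184 → 6 bp
Sorted largest to smallest: 178, 6 bp.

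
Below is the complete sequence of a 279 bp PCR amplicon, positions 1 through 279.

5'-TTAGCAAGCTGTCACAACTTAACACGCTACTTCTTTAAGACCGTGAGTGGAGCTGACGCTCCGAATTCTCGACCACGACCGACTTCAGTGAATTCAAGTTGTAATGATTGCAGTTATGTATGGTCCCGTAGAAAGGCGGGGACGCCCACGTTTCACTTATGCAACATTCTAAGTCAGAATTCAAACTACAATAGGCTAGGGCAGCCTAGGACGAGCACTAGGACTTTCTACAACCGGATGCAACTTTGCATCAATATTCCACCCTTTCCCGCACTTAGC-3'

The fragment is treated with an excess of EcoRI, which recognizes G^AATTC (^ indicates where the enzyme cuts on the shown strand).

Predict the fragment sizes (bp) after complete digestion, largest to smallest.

EcoRI sites (GAATTC) start at positions 63, 90, 177.
EcoRI cuts after the first base of each site, so after positions 63, 90, 177.
Linear molecule, 3 cuts → 4 fragments:
  1–63 → 63 bp
  64–90 → 27 bp
  91–177 → 87 bp
  178–279 → 102 bp
Sorted largest to smallest: 102, 87, 63, 27 bp.

102, 87, 63, 27 bp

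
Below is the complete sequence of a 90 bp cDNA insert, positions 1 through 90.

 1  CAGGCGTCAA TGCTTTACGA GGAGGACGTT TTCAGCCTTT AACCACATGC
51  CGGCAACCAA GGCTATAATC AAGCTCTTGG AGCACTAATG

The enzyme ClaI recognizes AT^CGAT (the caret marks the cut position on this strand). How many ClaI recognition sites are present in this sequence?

No occurrence of ATCGAT is present in the sequence.
ClaI does not cut: 0 sites.

0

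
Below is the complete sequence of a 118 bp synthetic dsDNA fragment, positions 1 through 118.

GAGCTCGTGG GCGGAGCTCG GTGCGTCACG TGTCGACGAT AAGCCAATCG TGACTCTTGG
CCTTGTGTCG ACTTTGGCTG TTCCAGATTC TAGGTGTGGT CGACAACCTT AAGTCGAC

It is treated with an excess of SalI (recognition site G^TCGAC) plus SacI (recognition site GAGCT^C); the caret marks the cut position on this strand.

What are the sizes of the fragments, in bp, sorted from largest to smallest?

35, 32, 14, 14, 13, 5, 5 bp

SalI sites (GTCGAC) start at positions 32, 67, 99, 113.
SalI cuts after the first base of each site, so after positions 32, 67, 99, 113.
SacI sites (GAGCTC) start at positions 1, 14.
SacI cuts after base 5 of each site (before the last base), so after positions 5, 18.
Combined cut positions: 5, 18, 32, 67, 99, 113.
Linear molecule, 6 cuts → 7 fragments:
  1–5 → 5 bp
  6–18 → 13 bp
  19–32 → 14 bp
  33–67 → 35 bp
  68–99 → 32 bp
  100–113 → 14 bp
  114–118 → 5 bp
Sorted largest to smallest: 35, 32, 14, 14, 13, 5, 5 bp.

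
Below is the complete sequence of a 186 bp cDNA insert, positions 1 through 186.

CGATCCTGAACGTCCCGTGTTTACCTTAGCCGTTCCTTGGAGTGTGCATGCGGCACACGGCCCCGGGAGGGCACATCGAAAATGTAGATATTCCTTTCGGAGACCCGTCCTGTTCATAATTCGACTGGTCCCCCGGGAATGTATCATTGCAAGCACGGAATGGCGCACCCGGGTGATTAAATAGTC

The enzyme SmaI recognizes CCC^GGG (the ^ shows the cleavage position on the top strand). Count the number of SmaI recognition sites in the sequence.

CCCGGG occurs starting at positions 62, 132, 168.
SmaI cuts at 3 sites.

3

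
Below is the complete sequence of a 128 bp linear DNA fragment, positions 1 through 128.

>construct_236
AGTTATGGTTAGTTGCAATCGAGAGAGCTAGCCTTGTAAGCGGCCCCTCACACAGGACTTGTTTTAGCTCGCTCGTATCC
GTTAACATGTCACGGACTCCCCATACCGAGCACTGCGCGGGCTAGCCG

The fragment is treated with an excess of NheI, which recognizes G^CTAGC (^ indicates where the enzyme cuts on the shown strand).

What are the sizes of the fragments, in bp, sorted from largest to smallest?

NheI sites (GCTAGC) start at positions 27, 121.
NheI cuts after the first base of each site, so after positions 27, 121.
Linear molecule, 2 cuts → 3 fragments:
  1–27 → 27 bp
  28–121 → 94 bp
  122–128 → 7 bp
Sorted largest to smallest: 94, 27, 7 bp.

94, 27, 7 bp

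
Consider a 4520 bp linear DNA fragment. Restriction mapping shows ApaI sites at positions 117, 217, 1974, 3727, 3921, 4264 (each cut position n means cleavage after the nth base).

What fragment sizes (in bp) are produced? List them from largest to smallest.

Linear molecule, 6 cuts → 7 fragments:
  117 − 0 = 117 bp
  217 − 117 = 100 bp
  1974 − 217 = 1757 bp
  3727 − 1974 = 1753 bp
  3921 − 3727 = 194 bp
  4264 − 3921 = 343 bp
  4520 − 4264 = 256 bp
Sorted largest to smallest: 1757, 1753, 343, 256, 194, 117, 100 bp.

1757, 1753, 343, 256, 194, 117, 100 bp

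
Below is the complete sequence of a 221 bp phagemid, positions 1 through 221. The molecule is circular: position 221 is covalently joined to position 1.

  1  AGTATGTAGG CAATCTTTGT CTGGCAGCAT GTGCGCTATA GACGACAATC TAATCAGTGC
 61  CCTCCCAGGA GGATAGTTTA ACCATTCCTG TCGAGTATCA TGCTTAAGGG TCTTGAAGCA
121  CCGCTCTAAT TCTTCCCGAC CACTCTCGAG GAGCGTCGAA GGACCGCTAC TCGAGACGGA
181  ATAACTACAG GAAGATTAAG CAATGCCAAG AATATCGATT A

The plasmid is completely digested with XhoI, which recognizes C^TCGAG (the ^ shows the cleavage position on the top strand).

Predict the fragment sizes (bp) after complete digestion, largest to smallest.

XhoI sites (CTCGAG) start at positions 145, 170.
XhoI cuts after the first base of each site, so after positions 145, 170.
Circular molecule, 2 cuts → 2 fragments:
  146–170 → 25 bp
  171–221 then 1–145 → 51 + 145 = 196 bp
Sorted largest to smallest: 196, 25 bp.

196, 25 bp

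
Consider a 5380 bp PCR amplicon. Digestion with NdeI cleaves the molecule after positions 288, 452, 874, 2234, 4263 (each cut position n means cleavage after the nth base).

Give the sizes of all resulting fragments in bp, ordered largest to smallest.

Linear molecule, 5 cuts → 6 fragments:
  288 − 0 = 288 bp
  452 − 288 = 164 bp
  874 − 452 = 422 bp
  2234 − 874 = 1360 bp
  4263 − 2234 = 2029 bp
  5380 − 4263 = 1117 bp
Sorted largest to smallest: 2029, 1360, 1117, 422, 288, 164 bp.

2029, 1360, 1117, 422, 288, 164 bp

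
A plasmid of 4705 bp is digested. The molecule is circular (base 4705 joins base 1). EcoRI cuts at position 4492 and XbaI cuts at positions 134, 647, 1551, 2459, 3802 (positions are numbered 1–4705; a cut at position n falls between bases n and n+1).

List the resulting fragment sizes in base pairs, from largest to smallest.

1343, 908, 904, 690, 513, 347 bp

Combined cut positions (sorted): 134, 647, 1551, 2459, 3802, 4492.
Circular molecule, 6 cuts → 6 fragments:
  647 − 134 = 513 bp
  1551 − 647 = 904 bp
  2459 − 1551 = 908 bp
  3802 − 2459 = 1343 bp
  4492 − 3802 = 690 bp
  wrap: 4705 − 4492 + 134 = 347 bp
Sorted largest to smallest: 1343, 908, 904, 690, 513, 347 bp.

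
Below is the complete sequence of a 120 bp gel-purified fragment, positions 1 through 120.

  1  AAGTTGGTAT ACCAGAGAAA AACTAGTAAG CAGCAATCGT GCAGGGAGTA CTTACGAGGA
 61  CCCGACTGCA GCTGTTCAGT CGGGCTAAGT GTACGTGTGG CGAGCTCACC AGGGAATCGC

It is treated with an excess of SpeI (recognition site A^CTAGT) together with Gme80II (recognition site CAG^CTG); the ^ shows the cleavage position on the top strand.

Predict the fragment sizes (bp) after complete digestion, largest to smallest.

49, 49, 22 bp

The SpeI site (ACTAGT) starts at position 22.
SpeI cuts after the first base of each site, so after position 22.
The Gme80II site (CAGCTG) starts at position 69.
Gme80II cuts after base 3 of each site, so after position 71.
Combined cut positions: 22, 71.
Linear molecule, 2 cuts → 3 fragments:
  1–22 → 22 bp
  23–71 → 49 bp
  72–120 → 49 bp
Sorted largest to smallest: 49, 49, 22 bp.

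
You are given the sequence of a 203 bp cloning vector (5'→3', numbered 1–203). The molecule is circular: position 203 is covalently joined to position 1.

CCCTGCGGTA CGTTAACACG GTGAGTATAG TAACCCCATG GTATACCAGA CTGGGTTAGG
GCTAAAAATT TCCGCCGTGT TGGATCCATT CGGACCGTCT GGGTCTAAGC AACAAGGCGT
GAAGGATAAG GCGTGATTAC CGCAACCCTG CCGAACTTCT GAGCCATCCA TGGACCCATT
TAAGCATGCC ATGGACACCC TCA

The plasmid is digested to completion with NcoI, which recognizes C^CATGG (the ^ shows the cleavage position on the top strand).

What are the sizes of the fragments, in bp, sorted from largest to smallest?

NcoI sites (CCATGG) start at positions 36, 168, 189.
NcoI cuts after the first base of each site, so after positions 36, 168, 189.
Circular molecule, 3 cuts → 3 fragments:
  37–168 → 132 bp
  169–189 → 21 bp
  190–203 then 1–36 → 14 + 36 = 50 bp
Sorted largest to smallest: 132, 50, 21 bp.

132, 50, 21 bp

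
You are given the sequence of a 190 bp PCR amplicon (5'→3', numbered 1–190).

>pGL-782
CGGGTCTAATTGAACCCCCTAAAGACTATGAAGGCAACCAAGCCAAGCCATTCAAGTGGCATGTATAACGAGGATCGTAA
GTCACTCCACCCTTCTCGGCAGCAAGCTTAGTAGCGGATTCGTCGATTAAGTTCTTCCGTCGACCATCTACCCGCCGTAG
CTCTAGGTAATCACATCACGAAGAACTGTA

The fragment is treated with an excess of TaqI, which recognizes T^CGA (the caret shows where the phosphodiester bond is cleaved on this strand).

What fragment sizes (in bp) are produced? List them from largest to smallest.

TaqI sites (TCGA) start at positions 123, 140.
TaqI cuts after the first base of each site, so after positions 123, 140.
Linear molecule, 2 cuts → 3 fragments:
  1–123 → 123 bp
  124–140 → 17 bp
  141–190 → 50 bp
Sorted largest to smallest: 123, 50, 17 bp.

123, 50, 17 bp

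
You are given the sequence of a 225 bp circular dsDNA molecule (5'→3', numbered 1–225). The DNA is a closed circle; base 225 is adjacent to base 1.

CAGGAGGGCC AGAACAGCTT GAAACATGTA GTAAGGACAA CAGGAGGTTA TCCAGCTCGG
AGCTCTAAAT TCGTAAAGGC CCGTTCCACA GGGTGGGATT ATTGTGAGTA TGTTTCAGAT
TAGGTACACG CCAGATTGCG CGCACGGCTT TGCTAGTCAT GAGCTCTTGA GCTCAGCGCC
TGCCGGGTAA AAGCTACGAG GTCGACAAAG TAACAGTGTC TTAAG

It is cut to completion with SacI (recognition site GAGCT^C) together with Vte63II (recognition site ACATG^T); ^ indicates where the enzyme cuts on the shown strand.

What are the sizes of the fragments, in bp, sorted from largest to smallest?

101, 80, 36, 8 bp

SacI sites (GAGCTC) start at positions 60, 161, 169.
SacI cuts after base 5 of each site (before the last base), so after positions 64, 165, 173.
The Vte63II site (ACATGT) starts at position 24.
Vte63II cuts after base 5 of each site (before the last base), so after position 28.
Combined cut positions: 28, 64, 165, 173.
Circular molecule, 4 cuts → 4 fragments:
  29–64 → 36 bp
  65–165 → 101 bp
  166–173 → 8 bp
  174–225 then 1–28 → 52 + 28 = 80 bp
Sorted largest to smallest: 101, 80, 36, 8 bp.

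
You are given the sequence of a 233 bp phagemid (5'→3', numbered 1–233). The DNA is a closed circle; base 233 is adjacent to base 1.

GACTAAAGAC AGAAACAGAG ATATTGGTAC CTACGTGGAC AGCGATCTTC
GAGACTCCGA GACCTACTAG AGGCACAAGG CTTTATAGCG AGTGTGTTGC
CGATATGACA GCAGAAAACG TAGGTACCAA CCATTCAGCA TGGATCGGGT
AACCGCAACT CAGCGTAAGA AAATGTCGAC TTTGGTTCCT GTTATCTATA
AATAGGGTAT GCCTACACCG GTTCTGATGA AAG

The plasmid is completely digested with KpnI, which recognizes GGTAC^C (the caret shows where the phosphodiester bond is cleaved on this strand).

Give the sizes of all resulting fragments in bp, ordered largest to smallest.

KpnI sites (GGTACC) start at positions 26, 123.
KpnI cuts after base 5 of each site (before the last base), so after positions 30, 127.
Circular molecule, 2 cuts → 2 fragments:
  31–127 → 97 bp
  128–233 then 1–30 → 106 + 30 = 136 bp
Sorted largest to smallest: 136, 97 bp.

136, 97 bp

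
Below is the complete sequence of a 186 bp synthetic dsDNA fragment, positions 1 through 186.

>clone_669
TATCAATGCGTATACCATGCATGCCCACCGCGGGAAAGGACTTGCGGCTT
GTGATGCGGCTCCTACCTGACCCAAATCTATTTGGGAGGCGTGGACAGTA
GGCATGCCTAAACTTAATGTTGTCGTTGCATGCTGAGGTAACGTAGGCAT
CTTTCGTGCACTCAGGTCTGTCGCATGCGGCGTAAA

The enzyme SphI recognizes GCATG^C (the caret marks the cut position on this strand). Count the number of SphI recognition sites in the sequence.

GCATGC occurs starting at positions 19, 102, 128, 173.
SphI cuts at 4 sites.

4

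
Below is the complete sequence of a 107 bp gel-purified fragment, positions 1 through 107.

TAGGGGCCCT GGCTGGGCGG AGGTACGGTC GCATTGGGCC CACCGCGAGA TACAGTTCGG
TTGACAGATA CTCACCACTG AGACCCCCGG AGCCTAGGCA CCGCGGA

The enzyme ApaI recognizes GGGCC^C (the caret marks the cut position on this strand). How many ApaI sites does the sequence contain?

2

GGGCCC occurs starting at positions 4, 36.
ApaI cuts at 2 sites.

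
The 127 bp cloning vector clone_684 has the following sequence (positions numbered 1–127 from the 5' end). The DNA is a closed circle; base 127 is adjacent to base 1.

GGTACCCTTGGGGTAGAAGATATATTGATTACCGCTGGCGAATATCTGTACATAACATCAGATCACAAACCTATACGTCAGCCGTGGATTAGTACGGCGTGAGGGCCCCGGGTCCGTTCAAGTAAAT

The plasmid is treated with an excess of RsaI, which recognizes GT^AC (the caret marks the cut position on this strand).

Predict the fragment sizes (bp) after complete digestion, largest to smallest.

46, 44, 37 bp

RsaI sites (GTAC) start at positions 2, 48, 92.
RsaI cuts after base 2 of each site, so after positions 3, 49, 93.
Circular molecule, 3 cuts → 3 fragments:
  4–49 → 46 bp
  50–93 → 44 bp
  94–127 then 1–3 → 34 + 3 = 37 bp
Sorted largest to smallest: 46, 44, 37 bp.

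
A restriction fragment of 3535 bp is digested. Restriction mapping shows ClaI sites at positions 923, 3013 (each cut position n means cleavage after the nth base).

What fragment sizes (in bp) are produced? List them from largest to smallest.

Linear molecule, 2 cuts → 3 fragments:
  923 − 0 = 923 bp
  3013 − 923 = 2090 bp
  3535 − 3013 = 522 bp
Sorted largest to smallest: 2090, 923, 522 bp.

2090, 923, 522 bp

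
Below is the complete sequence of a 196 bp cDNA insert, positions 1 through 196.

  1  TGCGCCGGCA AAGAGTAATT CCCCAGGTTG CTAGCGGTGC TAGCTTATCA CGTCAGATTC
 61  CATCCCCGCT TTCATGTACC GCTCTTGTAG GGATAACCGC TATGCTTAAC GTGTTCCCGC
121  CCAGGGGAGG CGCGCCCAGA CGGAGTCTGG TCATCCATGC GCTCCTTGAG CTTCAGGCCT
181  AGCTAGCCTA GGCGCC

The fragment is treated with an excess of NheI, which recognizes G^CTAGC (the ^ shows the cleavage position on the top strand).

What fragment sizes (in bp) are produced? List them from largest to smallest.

NheI sites (GCTAGC) start at positions 30, 39, 182.
NheI cuts after the first base of each site, so after positions 30, 39, 182.
Linear molecule, 3 cuts → 4 fragments:
  1–30 → 30 bp
  31–39 → 9 bp
  40–182 → 143 bp
  183–196 → 14 bp
Sorted largest to smallest: 143, 30, 14, 9 bp.

143, 30, 14, 9 bp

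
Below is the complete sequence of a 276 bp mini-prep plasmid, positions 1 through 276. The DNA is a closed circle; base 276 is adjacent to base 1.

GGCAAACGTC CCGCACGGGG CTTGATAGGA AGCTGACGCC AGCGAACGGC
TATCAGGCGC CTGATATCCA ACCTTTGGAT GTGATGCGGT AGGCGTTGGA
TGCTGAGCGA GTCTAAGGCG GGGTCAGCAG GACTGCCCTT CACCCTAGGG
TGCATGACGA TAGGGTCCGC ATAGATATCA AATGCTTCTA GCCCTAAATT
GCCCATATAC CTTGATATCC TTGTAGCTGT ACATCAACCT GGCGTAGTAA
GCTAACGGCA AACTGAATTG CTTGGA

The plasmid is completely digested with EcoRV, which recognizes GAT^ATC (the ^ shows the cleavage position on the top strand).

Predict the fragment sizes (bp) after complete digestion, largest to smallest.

125, 111, 40 bp

EcoRV sites (GATATC) start at positions 63, 174, 214.
EcoRV cuts after base 3 of each site, so after positions 65, 176, 216.
Circular molecule, 3 cuts → 3 fragments:
  66–176 → 111 bp
  177–216 → 40 bp
  217–276 then 1–65 → 60 + 65 = 125 bp
Sorted largest to smallest: 125, 111, 40 bp.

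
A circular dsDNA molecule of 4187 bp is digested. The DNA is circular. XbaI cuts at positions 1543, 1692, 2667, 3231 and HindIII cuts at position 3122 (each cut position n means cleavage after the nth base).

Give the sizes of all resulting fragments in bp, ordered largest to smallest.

Combined cut positions (sorted): 1543, 1692, 2667, 3122, 3231.
Circular molecule, 5 cuts → 5 fragments:
  1692 − 1543 = 149 bp
  2667 − 1692 = 975 bp
  3122 − 2667 = 455 bp
  3231 − 3122 = 109 bp
  wrap: 4187 − 3231 + 1543 = 2499 bp
Sorted largest to smallest: 2499, 975, 455, 149, 109 bp.

2499, 975, 455, 149, 109 bp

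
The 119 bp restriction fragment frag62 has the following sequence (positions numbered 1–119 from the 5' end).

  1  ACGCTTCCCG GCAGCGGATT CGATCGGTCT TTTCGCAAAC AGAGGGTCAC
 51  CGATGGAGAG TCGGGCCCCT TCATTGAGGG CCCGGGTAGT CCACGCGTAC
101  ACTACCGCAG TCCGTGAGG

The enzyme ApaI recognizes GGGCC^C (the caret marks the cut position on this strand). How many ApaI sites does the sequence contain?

2

GGGCCC occurs starting at positions 63, 78.
ApaI cuts at 2 sites.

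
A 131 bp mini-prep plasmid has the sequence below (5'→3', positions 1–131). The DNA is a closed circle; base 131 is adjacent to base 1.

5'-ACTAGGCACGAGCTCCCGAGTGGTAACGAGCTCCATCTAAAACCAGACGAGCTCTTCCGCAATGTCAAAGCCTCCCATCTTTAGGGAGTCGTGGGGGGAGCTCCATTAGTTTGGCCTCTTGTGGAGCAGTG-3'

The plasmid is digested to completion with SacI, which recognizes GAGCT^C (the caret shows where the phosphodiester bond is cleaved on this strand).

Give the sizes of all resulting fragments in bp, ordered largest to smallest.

49, 43, 21, 18 bp

SacI sites (GAGCTC) start at positions 10, 28, 49, 98.
SacI cuts after base 5 of each site (before the last base), so after positions 14, 32, 53, 102.
Circular molecule, 4 cuts → 4 fragments:
  15–32 → 18 bp
  33–53 → 21 bp
  54–102 → 49 bp
  103–131 then 1–14 → 29 + 14 = 43 bp
Sorted largest to smallest: 49, 43, 21, 18 bp.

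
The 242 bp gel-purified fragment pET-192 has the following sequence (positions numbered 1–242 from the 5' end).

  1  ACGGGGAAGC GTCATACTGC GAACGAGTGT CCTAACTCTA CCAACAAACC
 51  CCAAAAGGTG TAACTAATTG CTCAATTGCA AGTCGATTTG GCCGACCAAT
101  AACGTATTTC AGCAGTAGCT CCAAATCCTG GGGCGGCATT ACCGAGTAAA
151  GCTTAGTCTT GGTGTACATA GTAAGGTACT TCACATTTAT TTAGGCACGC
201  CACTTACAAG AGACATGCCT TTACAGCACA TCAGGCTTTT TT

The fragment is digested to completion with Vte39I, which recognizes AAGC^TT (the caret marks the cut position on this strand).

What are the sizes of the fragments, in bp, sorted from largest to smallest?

The Vte39I site (AAGCTT) starts at position 149.
Vte39I cuts after base 4 of each site, so after position 152.
Linear molecule, 1 cut → 2 fragments:
  1–152 → 152 bp
  153–242 → 90 bp
Sorted largest to smallest: 152, 90 bp.

152, 90 bp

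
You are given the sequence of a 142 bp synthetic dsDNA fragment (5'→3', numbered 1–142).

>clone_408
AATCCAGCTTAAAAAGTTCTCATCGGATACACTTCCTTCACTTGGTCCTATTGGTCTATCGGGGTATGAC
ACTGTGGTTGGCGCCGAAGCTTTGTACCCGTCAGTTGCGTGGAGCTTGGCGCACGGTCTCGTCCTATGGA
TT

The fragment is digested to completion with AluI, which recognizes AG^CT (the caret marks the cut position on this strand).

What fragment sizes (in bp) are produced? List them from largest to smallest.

AluI sites (AGCT) start at positions 6, 88, 113.
AluI cuts after base 2 of each site, so after positions 7, 89, 114.
Linear molecule, 3 cuts → 4 fragments:
  1–7 → 7 bp
  8–89 → 82 bp
  90–114 → 25 bp
  115–142 → 28 bp
Sorted largest to smallest: 82, 28, 25, 7 bp.

82, 28, 25, 7 bp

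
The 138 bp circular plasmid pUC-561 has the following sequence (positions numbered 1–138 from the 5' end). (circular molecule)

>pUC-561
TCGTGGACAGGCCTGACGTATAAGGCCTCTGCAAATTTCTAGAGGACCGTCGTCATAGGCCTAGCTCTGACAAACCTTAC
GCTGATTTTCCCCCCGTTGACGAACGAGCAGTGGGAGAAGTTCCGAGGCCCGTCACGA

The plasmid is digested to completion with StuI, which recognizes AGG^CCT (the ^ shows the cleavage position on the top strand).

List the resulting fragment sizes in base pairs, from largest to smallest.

90, 34, 14 bp

StuI sites (AGGCCT) start at positions 9, 23, 57.
StuI cuts after base 3 of each site, so after positions 11, 25, 59.
Circular molecule, 3 cuts → 3 fragments:
  12–25 → 14 bp
  26–59 → 34 bp
  60–138 then 1–11 → 79 + 11 = 90 bp
Sorted largest to smallest: 90, 34, 14 bp.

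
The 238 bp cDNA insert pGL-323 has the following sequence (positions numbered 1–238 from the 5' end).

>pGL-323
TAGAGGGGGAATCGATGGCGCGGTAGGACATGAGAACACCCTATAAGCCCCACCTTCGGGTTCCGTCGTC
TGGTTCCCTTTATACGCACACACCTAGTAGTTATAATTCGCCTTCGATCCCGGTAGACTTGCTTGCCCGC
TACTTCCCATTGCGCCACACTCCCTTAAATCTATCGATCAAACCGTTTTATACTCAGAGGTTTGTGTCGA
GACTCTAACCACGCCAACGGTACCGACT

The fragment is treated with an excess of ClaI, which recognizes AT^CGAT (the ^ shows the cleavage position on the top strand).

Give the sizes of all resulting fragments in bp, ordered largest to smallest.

ClaI sites (ATCGAT) start at positions 11, 173.
ClaI cuts after base 2 of each site, so after positions 12, 174.
Linear molecule, 2 cuts → 3 fragments:
  1–12 → 12 bp
  13–174 → 162 bp
  175–238 → 64 bp
Sorted largest to smallest: 162, 64, 12 bp.

162, 64, 12 bp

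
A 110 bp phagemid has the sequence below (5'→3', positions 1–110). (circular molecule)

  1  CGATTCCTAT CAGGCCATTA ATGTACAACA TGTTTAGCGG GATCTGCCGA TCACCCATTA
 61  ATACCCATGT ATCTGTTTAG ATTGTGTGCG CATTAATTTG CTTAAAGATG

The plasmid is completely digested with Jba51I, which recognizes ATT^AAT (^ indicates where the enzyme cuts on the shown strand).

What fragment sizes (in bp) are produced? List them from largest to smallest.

40, 35, 35 bp

Jba51I sites (ATTAAT) start at positions 17, 57, 92.
Jba51I cuts after base 3 of each site, so after positions 19, 59, 94.
Circular molecule, 3 cuts → 3 fragments:
  20–59 → 40 bp
  60–94 → 35 bp
  95–110 then 1–19 → 16 + 19 = 35 bp
Sorted largest to smallest: 40, 35, 35 bp.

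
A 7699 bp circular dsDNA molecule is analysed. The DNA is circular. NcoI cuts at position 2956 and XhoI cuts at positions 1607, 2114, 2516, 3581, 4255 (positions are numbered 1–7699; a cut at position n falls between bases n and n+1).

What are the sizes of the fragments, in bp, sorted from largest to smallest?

Combined cut positions (sorted): 1607, 2114, 2516, 2956, 3581, 4255.
Circular molecule, 6 cuts → 6 fragments:
  2114 − 1607 = 507 bp
  2516 − 2114 = 402 bp
  2956 − 2516 = 440 bp
  3581 − 2956 = 625 bp
  4255 − 3581 = 674 bp
  wrap: 7699 − 4255 + 1607 = 5051 bp
Sorted largest to smallest: 5051, 674, 625, 507, 440, 402 bp.

5051, 674, 625, 507, 440, 402 bp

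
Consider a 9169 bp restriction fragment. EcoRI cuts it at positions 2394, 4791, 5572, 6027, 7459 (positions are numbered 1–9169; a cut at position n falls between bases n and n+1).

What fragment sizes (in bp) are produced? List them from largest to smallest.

2397, 2394, 1710, 1432, 781, 455 bp

Linear molecule, 5 cuts → 6 fragments:
  2394 − 0 = 2394 bp
  4791 − 2394 = 2397 bp
  5572 − 4791 = 781 bp
  6027 − 5572 = 455 bp
  7459 − 6027 = 1432 bp
  9169 − 7459 = 1710 bp
Sorted largest to smallest: 2397, 2394, 1710, 1432, 781, 455 bp.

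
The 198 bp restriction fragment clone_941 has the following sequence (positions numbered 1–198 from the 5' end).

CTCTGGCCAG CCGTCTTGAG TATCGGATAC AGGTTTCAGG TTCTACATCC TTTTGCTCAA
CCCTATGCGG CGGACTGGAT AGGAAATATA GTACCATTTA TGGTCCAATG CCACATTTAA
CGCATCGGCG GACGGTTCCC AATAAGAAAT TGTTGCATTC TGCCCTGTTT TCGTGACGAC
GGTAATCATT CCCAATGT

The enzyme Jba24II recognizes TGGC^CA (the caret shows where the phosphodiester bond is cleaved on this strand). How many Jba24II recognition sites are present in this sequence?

1

TGGCCA occurs starting at position 4.
Jba24II cuts at 1 site.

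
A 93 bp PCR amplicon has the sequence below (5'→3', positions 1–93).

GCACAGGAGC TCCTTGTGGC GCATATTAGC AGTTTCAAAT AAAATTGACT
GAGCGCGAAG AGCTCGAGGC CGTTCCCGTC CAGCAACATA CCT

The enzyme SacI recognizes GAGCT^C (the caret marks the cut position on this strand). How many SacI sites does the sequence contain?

GAGCTC occurs starting at positions 7, 60.
SacI cuts at 2 sites.

2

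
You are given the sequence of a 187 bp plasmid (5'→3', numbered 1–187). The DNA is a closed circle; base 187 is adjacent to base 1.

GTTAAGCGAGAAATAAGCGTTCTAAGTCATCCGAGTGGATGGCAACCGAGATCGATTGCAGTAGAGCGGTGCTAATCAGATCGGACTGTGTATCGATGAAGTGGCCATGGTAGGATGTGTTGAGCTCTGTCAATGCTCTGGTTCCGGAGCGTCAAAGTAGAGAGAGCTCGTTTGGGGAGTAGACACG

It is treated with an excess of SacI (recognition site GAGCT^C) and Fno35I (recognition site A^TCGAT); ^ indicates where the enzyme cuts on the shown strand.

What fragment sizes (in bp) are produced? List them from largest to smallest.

SacI sites (GAGCTC) start at positions 122, 164.
SacI cuts after base 5 of each site (before the last base), so after positions 126, 168.
Fno35I sites (ATCGAT) start at positions 51, 92.
Fno35I cuts after the first base of each site, so after positions 51, 92.
Combined cut positions: 51, 92, 126, 168.
Circular molecule, 4 cuts → 4 fragments:
  52–92 → 41 bp
  93–126 → 34 bp
  127–168 → 42 bp
  169–187 then 1–51 → 19 + 51 = 70 bp
Sorted largest to smallest: 70, 42, 41, 34 bp.

70, 42, 41, 34 bp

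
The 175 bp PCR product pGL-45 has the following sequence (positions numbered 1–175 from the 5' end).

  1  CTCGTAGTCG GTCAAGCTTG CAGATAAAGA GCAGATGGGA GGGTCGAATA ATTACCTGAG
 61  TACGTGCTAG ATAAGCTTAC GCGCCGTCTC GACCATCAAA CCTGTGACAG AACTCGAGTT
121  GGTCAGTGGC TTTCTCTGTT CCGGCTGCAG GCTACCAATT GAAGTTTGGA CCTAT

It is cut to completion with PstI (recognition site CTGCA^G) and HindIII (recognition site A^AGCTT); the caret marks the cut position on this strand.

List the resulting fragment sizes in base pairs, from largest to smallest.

76, 59, 26, 14 bp

The PstI site (CTGCAG) starts at position 145.
PstI cuts after base 5 of each site (before the last base), so after position 149.
HindIII sites (AAGCTT) start at positions 14, 73.
HindIII cuts after the first base of each site, so after positions 14, 73.
Combined cut positions: 14, 73, 149.
Linear molecule, 3 cuts → 4 fragments:
  1–14 → 14 bp
  15–73 → 59 bp
  74–149 → 76 bp
  150–175 → 26 bp
Sorted largest to smallest: 76, 59, 26, 14 bp.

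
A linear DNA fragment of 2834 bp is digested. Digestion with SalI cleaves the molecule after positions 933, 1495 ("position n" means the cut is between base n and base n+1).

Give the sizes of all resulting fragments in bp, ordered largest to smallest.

1339, 933, 562 bp

Linear molecule, 2 cuts → 3 fragments:
  933 − 0 = 933 bp
  1495 − 933 = 562 bp
  2834 − 1495 = 1339 bp
Sorted largest to smallest: 1339, 933, 562 bp.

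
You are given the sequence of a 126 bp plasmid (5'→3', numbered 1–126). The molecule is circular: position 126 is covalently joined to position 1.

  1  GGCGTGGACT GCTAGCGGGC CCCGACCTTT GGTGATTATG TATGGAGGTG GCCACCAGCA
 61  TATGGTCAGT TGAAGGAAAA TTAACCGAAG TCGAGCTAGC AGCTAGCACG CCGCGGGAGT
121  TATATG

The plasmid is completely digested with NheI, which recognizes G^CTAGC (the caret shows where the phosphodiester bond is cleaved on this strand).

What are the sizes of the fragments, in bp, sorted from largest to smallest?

NheI sites (GCTAGC) start at positions 11, 95, 102.
NheI cuts after the first base of each site, so after positions 11, 95, 102.
Circular molecule, 3 cuts → 3 fragments:
  12–95 → 84 bp
  96–102 → 7 bp
  103–126 then 1–11 → 24 + 11 = 35 bp
Sorted largest to smallest: 84, 35, 7 bp.

84, 35, 7 bp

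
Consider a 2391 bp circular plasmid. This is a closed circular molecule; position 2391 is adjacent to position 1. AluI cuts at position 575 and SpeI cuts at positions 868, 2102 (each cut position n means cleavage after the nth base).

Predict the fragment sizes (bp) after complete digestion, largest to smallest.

Combined cut positions (sorted): 575, 868, 2102.
Circular molecule, 3 cuts → 3 fragments:
  868 − 575 = 293 bp
  2102 − 868 = 1234 bp
  wrap: 2391 − 2102 + 575 = 864 bp
Sorted largest to smallest: 1234, 864, 293 bp.

1234, 864, 293 bp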